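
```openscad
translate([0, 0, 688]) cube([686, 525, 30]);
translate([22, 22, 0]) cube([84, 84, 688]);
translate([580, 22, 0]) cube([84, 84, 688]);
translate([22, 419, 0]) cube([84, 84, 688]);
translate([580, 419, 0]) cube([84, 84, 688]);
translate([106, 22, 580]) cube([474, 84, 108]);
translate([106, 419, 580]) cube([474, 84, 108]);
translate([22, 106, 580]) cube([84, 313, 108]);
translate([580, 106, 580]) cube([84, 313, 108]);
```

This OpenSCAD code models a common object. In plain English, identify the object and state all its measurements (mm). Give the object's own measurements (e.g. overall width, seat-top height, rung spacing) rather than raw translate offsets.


A table: top 686 mm (x) × 525 mm (y), 30 mm thick, upper face at z = 718 mm, on four 84×84 mm square legs, each inset 22 mm from the nearest pair of top edges from z = 0 to the bottom of the top. Four apron rails, 84 mm thick and 108 mm tall, run between adjacent legs with their top edges flush with the underside of the top and their outer faces flush with the legs' outer faces.


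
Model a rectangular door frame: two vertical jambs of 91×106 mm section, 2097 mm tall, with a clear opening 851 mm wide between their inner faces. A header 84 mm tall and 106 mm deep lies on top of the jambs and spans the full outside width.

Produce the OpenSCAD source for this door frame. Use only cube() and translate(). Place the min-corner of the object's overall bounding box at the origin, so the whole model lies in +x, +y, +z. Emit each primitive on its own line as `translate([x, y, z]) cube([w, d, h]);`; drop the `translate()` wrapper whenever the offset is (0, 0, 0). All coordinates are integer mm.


cube([91, 106, 2097]);
translate([942, 0, 0]) cube([91, 106, 2097]);
translate([0, 0, 2097]) cube([1033, 106, 84]);


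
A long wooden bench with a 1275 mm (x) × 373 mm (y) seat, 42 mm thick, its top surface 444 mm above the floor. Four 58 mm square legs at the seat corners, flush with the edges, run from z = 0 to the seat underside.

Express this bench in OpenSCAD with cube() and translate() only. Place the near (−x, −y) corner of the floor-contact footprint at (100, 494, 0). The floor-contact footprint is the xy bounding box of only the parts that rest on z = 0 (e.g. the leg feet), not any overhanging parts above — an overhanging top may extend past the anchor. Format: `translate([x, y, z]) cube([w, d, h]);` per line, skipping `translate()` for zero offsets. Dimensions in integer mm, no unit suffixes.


// leg_h = 444 − 42 = 402
translate([100, 494, 402]) cube([1275, 373, 42]);
translate([100, 494, 0]) cube([58, 58, 402]);
translate([100, 809, 0]) cube([58, 58, 402]);
translate([1317, 494, 0]) cube([58, 58, 402]);
translate([1317, 809, 0]) cube([58, 58, 402]);


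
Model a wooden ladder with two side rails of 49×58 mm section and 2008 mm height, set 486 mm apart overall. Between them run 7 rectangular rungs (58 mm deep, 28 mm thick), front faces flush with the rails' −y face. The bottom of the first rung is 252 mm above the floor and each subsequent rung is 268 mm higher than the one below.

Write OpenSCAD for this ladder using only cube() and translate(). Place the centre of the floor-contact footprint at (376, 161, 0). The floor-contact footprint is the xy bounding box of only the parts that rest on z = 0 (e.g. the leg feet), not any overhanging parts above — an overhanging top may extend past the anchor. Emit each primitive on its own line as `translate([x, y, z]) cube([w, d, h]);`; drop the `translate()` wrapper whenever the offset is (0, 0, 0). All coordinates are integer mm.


translate([133, 132, 0]) cube([49, 58, 2008]);
translate([570, 132, 0]) cube([49, 58, 2008]);
translate([182, 132, 252]) cube([388, 58, 28]);
translate([182, 132, 520]) cube([388, 58, 28]);
translate([182, 132, 788]) cube([388, 58, 28]);
translate([182, 132, 1056]) cube([388, 58, 28]);
translate([182, 132, 1324]) cube([388, 58, 28]);
translate([182, 132, 1592]) cube([388, 58, 28]);
translate([182, 132, 1860]) cube([388, 58, 28]);


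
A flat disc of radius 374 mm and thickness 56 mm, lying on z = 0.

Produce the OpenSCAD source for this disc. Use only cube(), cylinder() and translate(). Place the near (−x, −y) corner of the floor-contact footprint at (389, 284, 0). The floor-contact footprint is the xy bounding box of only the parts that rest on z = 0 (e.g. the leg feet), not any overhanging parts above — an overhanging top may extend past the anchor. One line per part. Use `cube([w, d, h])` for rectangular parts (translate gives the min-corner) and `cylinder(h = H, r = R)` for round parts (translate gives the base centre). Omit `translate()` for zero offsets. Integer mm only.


translate([763, 658, 0]) cylinder(h = 56, r = 374);


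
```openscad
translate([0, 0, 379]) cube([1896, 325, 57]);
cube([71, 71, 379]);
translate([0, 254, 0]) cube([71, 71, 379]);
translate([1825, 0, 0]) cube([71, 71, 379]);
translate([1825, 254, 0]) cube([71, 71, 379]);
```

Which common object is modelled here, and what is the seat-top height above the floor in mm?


A bench. The seat-top height is 436 mm.

A long slab on four corner posts — a bench. The slab sits at z = 379 with thickness 57, so the top is 379 + 57 = 436 mm.


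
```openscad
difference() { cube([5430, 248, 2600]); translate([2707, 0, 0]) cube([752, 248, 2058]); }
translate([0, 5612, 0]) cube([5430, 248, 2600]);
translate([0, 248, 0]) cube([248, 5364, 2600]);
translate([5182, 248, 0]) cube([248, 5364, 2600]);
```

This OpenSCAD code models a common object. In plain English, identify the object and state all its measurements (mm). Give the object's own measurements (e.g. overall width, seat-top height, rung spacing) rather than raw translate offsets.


A single room: four walls, each 2600 mm tall and 248 mm thick, enclosing an outside footprint 5430×5860 mm (x × y), no floor or roof. The front and back walls (−y and +y sides) run the full x-width; the side walls fit between their inner faces. A door opening 752 mm wide and 2058 mm tall is cut through the front wall from the floor up, its −x edge 2707 mm from the wall's −x end.


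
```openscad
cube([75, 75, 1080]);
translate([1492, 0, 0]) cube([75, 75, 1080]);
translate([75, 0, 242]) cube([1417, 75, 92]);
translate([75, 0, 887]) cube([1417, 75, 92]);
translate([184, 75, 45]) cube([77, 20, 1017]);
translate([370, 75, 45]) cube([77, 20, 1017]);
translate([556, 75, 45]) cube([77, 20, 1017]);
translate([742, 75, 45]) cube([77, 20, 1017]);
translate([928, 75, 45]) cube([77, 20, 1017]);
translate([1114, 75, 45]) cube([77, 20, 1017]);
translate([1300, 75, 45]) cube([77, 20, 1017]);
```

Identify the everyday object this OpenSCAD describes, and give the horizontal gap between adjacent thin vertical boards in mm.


A fence section. The picket gap is 109 mm.

Two posts, two rails, 7 pickets — a fence section. Span 1417 mm holds 7 pickets of 77 mm with 8 equal gaps: ⌊(1417 − 7·77) / 8⌋ = 109 mm.


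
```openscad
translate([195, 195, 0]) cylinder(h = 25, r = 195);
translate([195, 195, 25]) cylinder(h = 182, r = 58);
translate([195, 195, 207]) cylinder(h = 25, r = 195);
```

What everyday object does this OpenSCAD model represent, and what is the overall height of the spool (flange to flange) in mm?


A spool. The overall height is 232 mm.

Three coaxial cylinders, large–small–large — a spool. Two 25 mm flanges and a 182 mm core give 25 + 182 + 25 = 232 mm.


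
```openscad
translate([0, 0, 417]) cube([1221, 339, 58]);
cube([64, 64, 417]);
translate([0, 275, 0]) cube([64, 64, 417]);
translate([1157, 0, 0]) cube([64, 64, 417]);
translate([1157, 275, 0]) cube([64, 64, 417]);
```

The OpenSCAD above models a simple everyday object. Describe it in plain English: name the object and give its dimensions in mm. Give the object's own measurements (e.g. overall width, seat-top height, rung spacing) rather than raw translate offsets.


A long wooden bench with a 1221 mm (x) × 339 mm (y) seat, 58 mm thick, its top surface 475 mm above the floor. Four 64 mm square legs at the seat corners, flush with the edges, run from z = 0 to the seat underside.


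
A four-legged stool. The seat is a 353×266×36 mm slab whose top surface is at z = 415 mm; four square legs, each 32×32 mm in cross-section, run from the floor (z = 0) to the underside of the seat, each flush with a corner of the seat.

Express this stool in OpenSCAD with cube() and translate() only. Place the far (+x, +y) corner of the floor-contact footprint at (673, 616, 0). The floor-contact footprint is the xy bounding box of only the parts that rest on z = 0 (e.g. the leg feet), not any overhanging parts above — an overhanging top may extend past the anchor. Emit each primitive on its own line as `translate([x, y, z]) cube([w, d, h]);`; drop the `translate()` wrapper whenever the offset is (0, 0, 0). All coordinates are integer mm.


translate([320, 350, 379]) cube([353, 266, 36]);
translate([320, 350, 0]) cube([32, 32, 379]);
translate([641, 350, 0]) cube([32, 32, 379]);
translate([320, 584, 0]) cube([32, 32, 379]);
translate([641, 584, 0]) cube([32, 32, 379]);


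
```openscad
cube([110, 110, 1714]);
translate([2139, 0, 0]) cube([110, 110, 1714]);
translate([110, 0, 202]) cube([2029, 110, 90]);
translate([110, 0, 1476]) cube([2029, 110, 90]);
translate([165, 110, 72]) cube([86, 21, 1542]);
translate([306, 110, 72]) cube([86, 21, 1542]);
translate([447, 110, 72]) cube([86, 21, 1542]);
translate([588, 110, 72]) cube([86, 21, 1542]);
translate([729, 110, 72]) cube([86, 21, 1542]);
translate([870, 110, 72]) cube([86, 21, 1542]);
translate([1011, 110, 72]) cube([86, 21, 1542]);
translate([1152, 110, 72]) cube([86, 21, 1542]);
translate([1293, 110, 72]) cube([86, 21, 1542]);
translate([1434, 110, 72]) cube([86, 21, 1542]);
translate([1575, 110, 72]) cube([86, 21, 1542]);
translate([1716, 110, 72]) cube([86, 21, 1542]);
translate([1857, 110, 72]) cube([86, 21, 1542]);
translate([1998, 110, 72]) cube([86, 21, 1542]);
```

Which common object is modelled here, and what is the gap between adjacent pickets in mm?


A fence section. The picket gap is 55 mm.

Two posts, two rails, 14 pickets — a fence section. Span 2029 mm holds 14 pickets of 86 mm with 15 equal gaps: ⌊(2029 − 14·86) / 15⌋ = 55 mm.


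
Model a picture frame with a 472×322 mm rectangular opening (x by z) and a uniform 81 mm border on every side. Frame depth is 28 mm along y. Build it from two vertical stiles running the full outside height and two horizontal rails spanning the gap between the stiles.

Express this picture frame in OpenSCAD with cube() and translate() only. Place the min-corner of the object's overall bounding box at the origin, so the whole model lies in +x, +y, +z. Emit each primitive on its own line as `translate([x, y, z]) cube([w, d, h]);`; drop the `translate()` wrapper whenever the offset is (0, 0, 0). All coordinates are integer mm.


cube([81, 28, 484]);
translate([553, 0, 0]) cube([81, 28, 484]);
translate([81, 0, 0]) cube([472, 28, 81]);
translate([81, 0, 403]) cube([472, 28, 81]);


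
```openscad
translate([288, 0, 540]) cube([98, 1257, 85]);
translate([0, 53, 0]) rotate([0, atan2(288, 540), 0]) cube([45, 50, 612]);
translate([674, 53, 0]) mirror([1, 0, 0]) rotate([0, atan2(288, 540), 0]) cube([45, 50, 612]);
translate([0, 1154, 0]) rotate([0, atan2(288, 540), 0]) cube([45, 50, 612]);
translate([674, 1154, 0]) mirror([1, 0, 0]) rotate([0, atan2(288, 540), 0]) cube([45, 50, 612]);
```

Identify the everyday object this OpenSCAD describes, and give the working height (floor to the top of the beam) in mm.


A sawhorse. The overall height is 625 mm.

A beam across two mirrored pairs of raked legs — a sawhorse. The beam's underside is at z = 540 (matching the legs' vertical rise in atan2(288, 540)) and the beam is 85 mm tall, so its top is at 540 + 85 = 625 mm. The raked legs top out at the beam's underside, so that is the highest point.


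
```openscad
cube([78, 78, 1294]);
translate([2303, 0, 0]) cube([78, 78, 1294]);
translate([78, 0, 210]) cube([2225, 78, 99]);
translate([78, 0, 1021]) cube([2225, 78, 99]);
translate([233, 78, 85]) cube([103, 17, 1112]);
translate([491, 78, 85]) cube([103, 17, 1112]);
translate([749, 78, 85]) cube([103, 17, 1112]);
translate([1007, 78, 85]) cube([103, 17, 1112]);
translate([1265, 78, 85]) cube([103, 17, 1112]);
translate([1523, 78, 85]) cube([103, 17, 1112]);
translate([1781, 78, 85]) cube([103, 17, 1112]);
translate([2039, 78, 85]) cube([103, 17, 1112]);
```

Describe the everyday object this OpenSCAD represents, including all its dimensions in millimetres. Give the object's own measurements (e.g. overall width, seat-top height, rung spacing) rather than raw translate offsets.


A fence section. Two 78×78 mm posts, 1294 mm tall, stand on the floor with a clear span of 2225 mm between their inner faces. Two horizontal rails of 78×99 mm section span the gap between the posts with their undersides at z = 210 mm and z = 1021 mm, flush with the posts' −y face. 8 pickets, each 103 mm wide, 17 mm thick and 1112 mm tall, are fixed to the +y face of the rails with their bottoms at z = 85 mm, spaced across the span with a 155 mm gap after the −x post and between neighbouring pickets, with 161 mm left before the +x post.


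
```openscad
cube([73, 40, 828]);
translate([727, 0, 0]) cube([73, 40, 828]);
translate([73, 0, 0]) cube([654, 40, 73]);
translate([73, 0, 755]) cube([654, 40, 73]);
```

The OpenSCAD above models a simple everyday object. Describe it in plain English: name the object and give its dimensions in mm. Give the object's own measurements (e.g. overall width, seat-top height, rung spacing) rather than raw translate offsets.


A rectangular picture frame lying in the x–z plane (depth along y). The opening is 654 mm wide (x) by 682 mm tall (z), surrounded by a border 73 mm wide on all four sides. The frame is 40 mm deep and is made of two full-height vertical stiles with two horizontal rails fitted between them.


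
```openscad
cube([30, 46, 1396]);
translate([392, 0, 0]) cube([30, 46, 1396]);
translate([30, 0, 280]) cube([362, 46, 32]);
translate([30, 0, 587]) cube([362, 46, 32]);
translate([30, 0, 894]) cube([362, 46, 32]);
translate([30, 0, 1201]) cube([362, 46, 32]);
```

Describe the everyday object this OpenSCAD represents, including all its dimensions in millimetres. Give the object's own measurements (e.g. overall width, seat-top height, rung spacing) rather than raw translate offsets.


A straight ladder. Two 30×46 mm vertical rails, 1396 mm tall, stand 422 mm apart (outside-to-outside) with their front faces coplanar on the −y side. 4 rungs, each 46 mm deep and 32 mm tall, span between the inner faces of the rails, front faces flush with the rails. The lowest rung's underside is at z = 280 mm and rungs are spaced 307 mm apart (underside to underside).


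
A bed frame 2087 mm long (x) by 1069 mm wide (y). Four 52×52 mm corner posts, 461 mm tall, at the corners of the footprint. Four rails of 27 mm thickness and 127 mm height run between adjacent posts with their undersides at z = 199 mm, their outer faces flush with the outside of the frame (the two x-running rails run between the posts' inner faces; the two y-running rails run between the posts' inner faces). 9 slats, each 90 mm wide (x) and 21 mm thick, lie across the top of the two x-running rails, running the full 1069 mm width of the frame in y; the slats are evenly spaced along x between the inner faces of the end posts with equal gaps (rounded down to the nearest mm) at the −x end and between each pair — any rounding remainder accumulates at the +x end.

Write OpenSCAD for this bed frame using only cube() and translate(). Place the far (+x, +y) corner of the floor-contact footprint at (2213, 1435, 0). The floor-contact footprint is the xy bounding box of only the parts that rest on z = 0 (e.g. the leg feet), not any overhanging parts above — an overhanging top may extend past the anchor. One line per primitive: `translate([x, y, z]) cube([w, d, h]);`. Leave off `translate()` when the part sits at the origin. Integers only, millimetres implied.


// slat z = rail_z + rail_h = 199 + 127 = 326
// slat gap = ⌊(1983 − 9·90) / 10⌋ = 117
translate([126, 366, 0]) cube([52, 52, 461]);
translate([126, 1383, 0]) cube([52, 52, 461]);
translate([2161, 366, 0]) cube([52, 52, 461]);
translate([2161, 1383, 0]) cube([52, 52, 461]);
translate([178, 366, 199]) cube([1983, 27, 127]);
translate([178, 1408, 199]) cube([1983, 27, 127]);
translate([126, 418, 199]) cube([27, 965, 127]);
translate([2186, 418, 199]) cube([27, 965, 127]);
translate([295, 366, 326]) cube([90, 1069, 21]);
translate([502, 366, 326]) cube([90, 1069, 21]);
translate([709, 366, 326]) cube([90, 1069, 21]);
translate([916, 366, 326]) cube([90, 1069, 21]);
translate([1123, 366, 326]) cube([90, 1069, 21]);
translate([1330, 366, 326]) cube([90, 1069, 21]);
translate([1537, 366, 326]) cube([90, 1069, 21]);
translate([1744, 366, 326]) cube([90, 1069, 21]);
translate([1951, 366, 326]) cube([90, 1069, 21]);


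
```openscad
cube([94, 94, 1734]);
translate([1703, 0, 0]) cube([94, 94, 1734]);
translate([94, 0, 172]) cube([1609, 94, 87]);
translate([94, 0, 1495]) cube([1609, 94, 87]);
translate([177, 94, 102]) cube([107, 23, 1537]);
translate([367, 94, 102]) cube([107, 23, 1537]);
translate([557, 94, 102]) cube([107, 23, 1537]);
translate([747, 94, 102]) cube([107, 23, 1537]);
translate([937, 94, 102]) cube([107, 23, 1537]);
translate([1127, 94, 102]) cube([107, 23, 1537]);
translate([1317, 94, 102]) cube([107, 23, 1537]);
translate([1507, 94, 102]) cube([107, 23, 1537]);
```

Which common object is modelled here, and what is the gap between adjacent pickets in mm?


A fence section. The picket gap is 83 mm.

Two posts, two rails, 8 pickets — a fence section. Span 1609 mm holds 8 pickets of 107 mm with 9 equal gaps: ⌊(1609 − 8·107) / 9⌋ = 83 mm.


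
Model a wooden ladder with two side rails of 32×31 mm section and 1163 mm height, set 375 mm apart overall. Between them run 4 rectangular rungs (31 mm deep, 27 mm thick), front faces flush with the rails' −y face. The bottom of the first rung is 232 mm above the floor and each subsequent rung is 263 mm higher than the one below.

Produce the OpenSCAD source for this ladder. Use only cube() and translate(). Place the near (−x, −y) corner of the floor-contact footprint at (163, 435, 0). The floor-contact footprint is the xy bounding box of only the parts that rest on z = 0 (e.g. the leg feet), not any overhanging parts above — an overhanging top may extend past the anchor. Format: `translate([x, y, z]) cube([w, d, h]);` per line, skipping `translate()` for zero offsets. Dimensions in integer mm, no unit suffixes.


translate([163, 435, 0]) cube([32, 31, 1163]);
translate([506, 435, 0]) cube([32, 31, 1163]);
translate([195, 435, 232]) cube([311, 31, 27]);
translate([195, 435, 495]) cube([311, 31, 27]);
translate([195, 435, 758]) cube([311, 31, 27]);
translate([195, 435, 1021]) cube([311, 31, 27]);


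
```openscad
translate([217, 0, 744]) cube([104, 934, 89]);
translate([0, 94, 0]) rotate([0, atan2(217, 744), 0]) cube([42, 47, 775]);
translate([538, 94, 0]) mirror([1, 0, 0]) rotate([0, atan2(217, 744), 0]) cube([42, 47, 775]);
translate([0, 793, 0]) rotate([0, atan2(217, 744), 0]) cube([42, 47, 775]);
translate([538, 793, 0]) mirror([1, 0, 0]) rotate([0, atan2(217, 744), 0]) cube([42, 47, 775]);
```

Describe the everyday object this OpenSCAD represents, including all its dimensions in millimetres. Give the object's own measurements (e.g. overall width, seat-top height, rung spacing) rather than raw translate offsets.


A sawhorse. A 104×934×89 mm beam (x, y, z) sits on two A-frame leg pairs. Each pair is two raked legs of 42×47 mm section (47 mm along y) splaying symmetrically in x. Each leg rises 744 mm vertically over 217 mm of horizontal reach and is 775 mm long along its own axis. Every leg's outer bottom edge rests on the floor and its outer top edge meets a bottom edge of the beam — the left legs (tilting toward +x) meet the beam's −x bottom edge, the right legs (their mirror images, tilting toward −x) meet its +x bottom edge — so the leg tops tuck under the beam, the beam's underside is 744 mm above the floor, and the feet are 538 mm apart outside-to-outside with the beam centred between them. The two leg pairs are set in 94 mm from either end of the beam.


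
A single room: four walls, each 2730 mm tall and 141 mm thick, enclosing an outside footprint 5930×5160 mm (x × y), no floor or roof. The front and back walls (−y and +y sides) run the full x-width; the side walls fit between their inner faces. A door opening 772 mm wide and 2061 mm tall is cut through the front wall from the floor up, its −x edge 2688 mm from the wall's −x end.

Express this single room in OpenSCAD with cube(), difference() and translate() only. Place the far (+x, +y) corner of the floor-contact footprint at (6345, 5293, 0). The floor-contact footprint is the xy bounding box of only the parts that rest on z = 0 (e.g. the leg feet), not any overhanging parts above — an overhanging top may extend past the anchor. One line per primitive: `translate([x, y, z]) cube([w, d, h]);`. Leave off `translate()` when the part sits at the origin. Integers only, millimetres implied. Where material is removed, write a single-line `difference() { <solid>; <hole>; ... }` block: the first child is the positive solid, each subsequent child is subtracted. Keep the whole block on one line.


difference() { translate([415, 133, 0]) cube([5930, 141, 2730]); translate([3103, 133, 0]) cube([772, 141, 2061]); }
translate([415, 5152, 0]) cube([5930, 141, 2730]);
translate([415, 274, 0]) cube([141, 4878, 2730]);
translate([6204, 274, 0]) cube([141, 4878, 2730]);


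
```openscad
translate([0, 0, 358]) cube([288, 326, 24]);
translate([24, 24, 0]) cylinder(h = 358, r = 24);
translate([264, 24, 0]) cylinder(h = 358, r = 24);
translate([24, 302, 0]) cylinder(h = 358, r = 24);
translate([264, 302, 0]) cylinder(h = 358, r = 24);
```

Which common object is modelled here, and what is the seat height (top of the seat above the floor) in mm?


A stool. The seat height is 382 mm.

A 288×326×24 slab at z = 358 on four corner cylinders — a stool. The seat top is 358 + 24 = 382 mm.


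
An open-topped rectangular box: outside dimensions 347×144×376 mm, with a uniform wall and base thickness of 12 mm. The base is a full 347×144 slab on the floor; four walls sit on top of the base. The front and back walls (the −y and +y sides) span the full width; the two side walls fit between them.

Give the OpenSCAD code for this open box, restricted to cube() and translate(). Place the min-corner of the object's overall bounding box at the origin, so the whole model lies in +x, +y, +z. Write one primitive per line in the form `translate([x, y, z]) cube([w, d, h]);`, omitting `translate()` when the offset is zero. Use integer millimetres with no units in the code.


cube([347, 144, 12]);
translate([0, 0, 12]) cube([347, 12, 364]);
translate([0, 132, 12]) cube([347, 12, 364]);
translate([0, 12, 12]) cube([12, 120, 364]);
translate([335, 12, 12]) cube([12, 120, 364]);


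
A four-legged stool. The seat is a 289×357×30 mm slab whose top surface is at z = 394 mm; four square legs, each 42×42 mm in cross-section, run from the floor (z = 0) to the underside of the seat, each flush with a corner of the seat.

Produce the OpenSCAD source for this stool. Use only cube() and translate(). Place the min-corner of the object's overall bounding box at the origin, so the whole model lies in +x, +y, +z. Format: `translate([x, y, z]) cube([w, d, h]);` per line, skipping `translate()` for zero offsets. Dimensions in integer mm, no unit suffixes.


translate([0, 0, 364]) cube([289, 357, 30]);
cube([42, 42, 364]);
translate([247, 0, 0]) cube([42, 42, 364]);
translate([0, 315, 0]) cube([42, 42, 364]);
translate([247, 315, 0]) cube([42, 42, 364]);


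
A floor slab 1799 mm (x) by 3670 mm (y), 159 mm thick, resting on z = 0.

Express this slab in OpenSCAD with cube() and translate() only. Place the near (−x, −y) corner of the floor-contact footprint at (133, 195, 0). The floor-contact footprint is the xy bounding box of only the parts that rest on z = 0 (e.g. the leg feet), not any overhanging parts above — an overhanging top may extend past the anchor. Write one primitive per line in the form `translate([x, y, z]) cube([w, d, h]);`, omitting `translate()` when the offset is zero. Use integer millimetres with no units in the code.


translate([133, 195, 0]) cube([1799, 3670, 159]);


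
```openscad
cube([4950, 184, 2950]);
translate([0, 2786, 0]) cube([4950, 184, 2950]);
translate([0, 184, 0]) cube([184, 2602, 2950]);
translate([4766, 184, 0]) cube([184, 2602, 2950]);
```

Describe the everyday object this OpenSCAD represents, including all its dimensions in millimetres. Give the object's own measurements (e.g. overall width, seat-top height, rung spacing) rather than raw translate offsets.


The wall frame of a small rectangular building: four walls, each 2950 mm tall and 184 mm thick, enclosing a footprint 4950 mm (x) by 2970 mm (y) outside-to-outside, with no floor or roof. The front and back walls (the −y and +y sides) span the full width; the two side walls fit between them.


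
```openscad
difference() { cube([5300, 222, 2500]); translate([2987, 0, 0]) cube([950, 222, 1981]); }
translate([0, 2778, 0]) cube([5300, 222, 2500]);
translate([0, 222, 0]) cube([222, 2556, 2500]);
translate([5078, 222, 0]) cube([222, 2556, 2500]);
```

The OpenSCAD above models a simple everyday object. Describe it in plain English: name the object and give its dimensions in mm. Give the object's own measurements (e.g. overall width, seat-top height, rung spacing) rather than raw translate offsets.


A single room: four walls, each 2500 mm tall and 222 mm thick, enclosing an outside footprint 5300×3000 mm (x × y), no floor or roof. The front and back walls (−y and +y sides) run the full x-width; the side walls fit between their inner faces. A door opening 950 mm wide and 1981 mm tall is cut through the front wall from the floor up, its −x edge 2987 mm from the wall's −x end.


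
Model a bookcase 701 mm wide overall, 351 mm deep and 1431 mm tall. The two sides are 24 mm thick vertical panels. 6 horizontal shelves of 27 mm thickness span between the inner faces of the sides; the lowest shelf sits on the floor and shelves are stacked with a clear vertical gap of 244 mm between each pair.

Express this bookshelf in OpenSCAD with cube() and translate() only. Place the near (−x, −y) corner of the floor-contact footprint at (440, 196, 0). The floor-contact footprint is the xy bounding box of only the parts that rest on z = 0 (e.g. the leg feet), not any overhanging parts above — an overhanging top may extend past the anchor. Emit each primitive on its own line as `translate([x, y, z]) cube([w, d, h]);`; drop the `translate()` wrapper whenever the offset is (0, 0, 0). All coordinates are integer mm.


translate([440, 196, 0]) cube([24, 351, 1431]);
translate([1117, 196, 0]) cube([24, 351, 1431]);
translate([464, 196, 0]) cube([653, 351, 27]);
translate([464, 196, 271]) cube([653, 351, 27]);
translate([464, 196, 542]) cube([653, 351, 27]);
translate([464, 196, 813]) cube([653, 351, 27]);
translate([464, 196, 1084]) cube([653, 351, 27]);
translate([464, 196, 1355]) cube([653, 351, 27]);


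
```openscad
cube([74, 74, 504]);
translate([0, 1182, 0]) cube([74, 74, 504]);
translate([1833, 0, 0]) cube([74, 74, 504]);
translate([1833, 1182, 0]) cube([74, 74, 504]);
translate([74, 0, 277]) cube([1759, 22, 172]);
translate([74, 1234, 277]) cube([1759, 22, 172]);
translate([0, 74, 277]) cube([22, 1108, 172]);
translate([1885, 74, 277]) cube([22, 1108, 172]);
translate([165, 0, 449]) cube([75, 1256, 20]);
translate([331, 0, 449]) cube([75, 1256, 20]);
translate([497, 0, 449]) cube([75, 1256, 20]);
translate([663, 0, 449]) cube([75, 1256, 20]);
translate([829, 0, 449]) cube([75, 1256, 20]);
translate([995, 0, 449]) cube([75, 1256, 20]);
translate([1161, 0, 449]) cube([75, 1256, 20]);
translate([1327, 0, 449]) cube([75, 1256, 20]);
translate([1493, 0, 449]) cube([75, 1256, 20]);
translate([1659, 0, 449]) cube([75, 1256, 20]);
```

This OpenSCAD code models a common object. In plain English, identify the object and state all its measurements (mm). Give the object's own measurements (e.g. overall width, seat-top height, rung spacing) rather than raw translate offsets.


A bed frame 1907 mm long (x) by 1256 mm wide (y). Four 74×74 mm corner posts, 504 mm tall, at the corners of the footprint. Four rails of 22 mm thickness and 172 mm height run between adjacent posts with their undersides at z = 277 mm, their outer faces flush with the outside of the frame (the two x-running rails run between the posts' inner faces; the two y-running rails run between the posts' inner faces). 10 slats, each 75 mm wide (x) and 20 mm thick, lie across the top of the two x-running rails, running the full 1256 mm width of the frame in y; along x they sit between the end posts with a 91 mm gap after the −x posts and between neighbouring slats, leaving 99 mm before the +x posts.


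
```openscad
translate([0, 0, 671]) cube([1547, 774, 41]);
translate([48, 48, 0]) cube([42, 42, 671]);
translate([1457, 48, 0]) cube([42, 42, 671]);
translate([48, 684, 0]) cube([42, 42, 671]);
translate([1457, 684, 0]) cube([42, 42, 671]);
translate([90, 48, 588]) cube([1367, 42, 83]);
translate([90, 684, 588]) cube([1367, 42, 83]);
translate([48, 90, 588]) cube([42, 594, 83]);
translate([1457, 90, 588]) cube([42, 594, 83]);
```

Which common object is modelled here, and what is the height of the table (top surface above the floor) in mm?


A table. The table height is 712 mm.

A 1547×774×41 slab sits at z = 671 on four 42 mm square posts — a table. The top surface is at 671 + 41 = 712 mm.


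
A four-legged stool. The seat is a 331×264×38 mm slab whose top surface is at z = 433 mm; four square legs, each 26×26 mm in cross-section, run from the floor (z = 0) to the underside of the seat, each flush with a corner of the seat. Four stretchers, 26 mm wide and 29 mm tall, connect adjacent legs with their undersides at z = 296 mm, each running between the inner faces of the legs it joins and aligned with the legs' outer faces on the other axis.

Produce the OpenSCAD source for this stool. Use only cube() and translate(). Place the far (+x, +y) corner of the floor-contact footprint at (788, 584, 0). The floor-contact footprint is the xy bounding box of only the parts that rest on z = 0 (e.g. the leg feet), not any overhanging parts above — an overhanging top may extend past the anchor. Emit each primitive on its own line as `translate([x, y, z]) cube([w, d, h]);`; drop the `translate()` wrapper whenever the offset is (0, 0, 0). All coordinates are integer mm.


// leg_h = 433 - 38 = 395
// stretcher span = 331 - 2*26 = 279
translate([457, 320, 395]) cube([331, 264, 38]);
translate([457, 320, 0]) cube([26, 26, 395]);
translate([762, 320, 0]) cube([26, 26, 395]);
translate([457, 558, 0]) cube([26, 26, 395]);
translate([762, 558, 0]) cube([26, 26, 395]);
translate([483, 320, 296]) cube([279, 26, 29]);
translate([483, 558, 296]) cube([279, 26, 29]);
translate([457, 346, 296]) cube([26, 212, 29]);
translate([762, 346, 296]) cube([26, 212, 29]);


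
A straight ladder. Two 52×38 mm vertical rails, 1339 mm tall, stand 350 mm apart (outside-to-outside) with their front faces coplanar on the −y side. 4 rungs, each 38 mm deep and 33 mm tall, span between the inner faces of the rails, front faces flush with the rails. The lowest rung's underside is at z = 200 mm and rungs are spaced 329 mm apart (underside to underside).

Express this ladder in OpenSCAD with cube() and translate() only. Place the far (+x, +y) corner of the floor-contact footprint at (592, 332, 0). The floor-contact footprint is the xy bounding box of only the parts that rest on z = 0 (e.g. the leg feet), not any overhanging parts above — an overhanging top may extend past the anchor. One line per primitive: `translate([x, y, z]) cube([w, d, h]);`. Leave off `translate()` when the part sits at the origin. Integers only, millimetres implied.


translate([242, 294, 0]) cube([52, 38, 1339]);
translate([540, 294, 0]) cube([52, 38, 1339]);
translate([294, 294, 200]) cube([246, 38, 33]);
translate([294, 294, 529]) cube([246, 38, 33]);
translate([294, 294, 858]) cube([246, 38, 33]);
translate([294, 294, 1187]) cube([246, 38, 33]);


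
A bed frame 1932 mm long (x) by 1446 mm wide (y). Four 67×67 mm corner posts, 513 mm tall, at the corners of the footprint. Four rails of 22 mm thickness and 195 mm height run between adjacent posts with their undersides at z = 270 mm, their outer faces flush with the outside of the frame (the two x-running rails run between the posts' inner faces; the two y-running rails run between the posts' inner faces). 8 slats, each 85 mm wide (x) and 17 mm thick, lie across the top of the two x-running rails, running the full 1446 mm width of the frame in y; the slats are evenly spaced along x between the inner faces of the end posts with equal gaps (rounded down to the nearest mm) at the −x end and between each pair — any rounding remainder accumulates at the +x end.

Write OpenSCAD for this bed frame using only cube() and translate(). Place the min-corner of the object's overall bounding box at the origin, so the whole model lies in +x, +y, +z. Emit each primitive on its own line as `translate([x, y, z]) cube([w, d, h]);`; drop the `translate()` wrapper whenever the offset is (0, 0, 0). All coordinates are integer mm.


// slat z = rail_z + rail_h = 270 + 195 = 465
// slat gap = ⌊(1798 − 8·85) / 9⌋ = 124
cube([67, 67, 513]);
translate([0, 1379, 0]) cube([67, 67, 513]);
translate([1865, 0, 0]) cube([67, 67, 513]);
translate([1865, 1379, 0]) cube([67, 67, 513]);
translate([67, 0, 270]) cube([1798, 22, 195]);
translate([67, 1424, 270]) cube([1798, 22, 195]);
translate([0, 67, 270]) cube([22, 1312, 195]);
translate([1910, 67, 270]) cube([22, 1312, 195]);
translate([191, 0, 465]) cube([85, 1446, 17]);
translate([400, 0, 465]) cube([85, 1446, 17]);
translate([609, 0, 465]) cube([85, 1446, 17]);
translate([818, 0, 465]) cube([85, 1446, 17]);
translate([1027, 0, 465]) cube([85, 1446, 17]);
translate([1236, 0, 465]) cube([85, 1446, 17]);
translate([1445, 0, 465]) cube([85, 1446, 17]);
translate([1654, 0, 465]) cube([85, 1446, 17]);


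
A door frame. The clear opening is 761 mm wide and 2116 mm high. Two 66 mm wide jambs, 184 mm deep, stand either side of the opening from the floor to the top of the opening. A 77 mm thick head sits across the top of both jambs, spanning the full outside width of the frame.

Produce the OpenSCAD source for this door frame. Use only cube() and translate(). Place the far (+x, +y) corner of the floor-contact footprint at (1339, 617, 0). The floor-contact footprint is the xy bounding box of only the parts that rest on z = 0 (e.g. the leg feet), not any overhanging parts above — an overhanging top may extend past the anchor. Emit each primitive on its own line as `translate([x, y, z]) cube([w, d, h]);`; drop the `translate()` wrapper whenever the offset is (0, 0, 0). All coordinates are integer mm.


translate([446, 433, 0]) cube([66, 184, 2116]);
translate([1273, 433, 0]) cube([66, 184, 2116]);
translate([446, 433, 2116]) cube([893, 184, 77]);


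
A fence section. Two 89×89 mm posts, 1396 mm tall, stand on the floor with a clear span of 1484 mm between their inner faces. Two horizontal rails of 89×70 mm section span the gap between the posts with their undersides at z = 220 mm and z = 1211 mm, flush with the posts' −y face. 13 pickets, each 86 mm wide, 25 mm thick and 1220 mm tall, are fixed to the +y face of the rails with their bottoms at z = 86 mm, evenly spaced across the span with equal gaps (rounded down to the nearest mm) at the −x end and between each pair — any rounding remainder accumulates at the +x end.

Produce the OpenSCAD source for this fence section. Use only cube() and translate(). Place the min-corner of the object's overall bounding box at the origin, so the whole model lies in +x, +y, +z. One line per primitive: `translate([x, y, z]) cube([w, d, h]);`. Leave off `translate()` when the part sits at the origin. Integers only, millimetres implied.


cube([89, 89, 1396]);
translate([1573, 0, 0]) cube([89, 89, 1396]);
translate([89, 0, 220]) cube([1484, 89, 70]);
translate([89, 0, 1211]) cube([1484, 89, 70]);
translate([115, 89, 86]) cube([86, 25, 1220]);
translate([227, 89, 86]) cube([86, 25, 1220]);
translate([339, 89, 86]) cube([86, 25, 1220]);
translate([451, 89, 86]) cube([86, 25, 1220]);
translate([563, 89, 86]) cube([86, 25, 1220]);
translate([675, 89, 86]) cube([86, 25, 1220]);
translate([787, 89, 86]) cube([86, 25, 1220]);
translate([899, 89, 86]) cube([86, 25, 1220]);
translate([1011, 89, 86]) cube([86, 25, 1220]);
translate([1123, 89, 86]) cube([86, 25, 1220]);
translate([1235, 89, 86]) cube([86, 25, 1220]);
translate([1347, 89, 86]) cube([86, 25, 1220]);
translate([1459, 89, 86]) cube([86, 25, 1220]);


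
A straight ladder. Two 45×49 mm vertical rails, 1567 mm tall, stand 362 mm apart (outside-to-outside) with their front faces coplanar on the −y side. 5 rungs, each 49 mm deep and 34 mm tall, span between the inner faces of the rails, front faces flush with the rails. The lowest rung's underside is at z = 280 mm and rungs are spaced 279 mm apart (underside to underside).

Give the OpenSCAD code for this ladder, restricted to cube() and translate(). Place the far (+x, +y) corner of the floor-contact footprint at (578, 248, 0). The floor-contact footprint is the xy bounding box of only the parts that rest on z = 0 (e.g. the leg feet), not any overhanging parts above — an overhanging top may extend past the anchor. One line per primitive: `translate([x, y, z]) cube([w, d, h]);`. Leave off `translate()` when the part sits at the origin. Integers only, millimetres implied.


// rung span = 362 - 2*45 = 272
// rung[k] z = 280 + k*279
translate([216, 199, 0]) cube([45, 49, 1567]);
translate([533, 199, 0]) cube([45, 49, 1567]);
translate([261, 199, 280]) cube([272, 49, 34]);
translate([261, 199, 559]) cube([272, 49, 34]);
translate([261, 199, 838]) cube([272, 49, 34]);
translate([261, 199, 1117]) cube([272, 49, 34]);
translate([261, 199, 1396]) cube([272, 49, 34]);


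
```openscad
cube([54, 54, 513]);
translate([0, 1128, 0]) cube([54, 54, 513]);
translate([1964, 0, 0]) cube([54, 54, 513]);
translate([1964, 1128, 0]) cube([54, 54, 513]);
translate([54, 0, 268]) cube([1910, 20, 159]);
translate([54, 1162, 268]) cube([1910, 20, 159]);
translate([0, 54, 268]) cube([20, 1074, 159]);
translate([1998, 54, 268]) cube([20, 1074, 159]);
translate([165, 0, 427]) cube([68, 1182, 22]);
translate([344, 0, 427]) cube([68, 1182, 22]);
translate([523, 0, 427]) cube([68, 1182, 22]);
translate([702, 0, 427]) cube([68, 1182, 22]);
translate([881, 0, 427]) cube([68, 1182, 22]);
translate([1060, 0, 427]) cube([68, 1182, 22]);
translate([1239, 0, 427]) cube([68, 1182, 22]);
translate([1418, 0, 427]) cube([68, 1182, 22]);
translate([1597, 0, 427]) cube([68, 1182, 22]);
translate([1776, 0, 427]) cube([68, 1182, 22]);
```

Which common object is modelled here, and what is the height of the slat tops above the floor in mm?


A bed frame. The slat-top height is 449 mm.

Four posts, four rails, and a row of slats — a bed frame. Slats sit on the rails at z = 268 + 159 = 427; with slat thickness 22, the top is 449 mm.


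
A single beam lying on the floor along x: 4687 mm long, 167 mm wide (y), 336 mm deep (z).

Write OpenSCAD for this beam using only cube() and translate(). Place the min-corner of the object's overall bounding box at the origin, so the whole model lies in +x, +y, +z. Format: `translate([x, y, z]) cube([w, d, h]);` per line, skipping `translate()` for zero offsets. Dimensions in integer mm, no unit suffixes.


cube([4687, 167, 336]);


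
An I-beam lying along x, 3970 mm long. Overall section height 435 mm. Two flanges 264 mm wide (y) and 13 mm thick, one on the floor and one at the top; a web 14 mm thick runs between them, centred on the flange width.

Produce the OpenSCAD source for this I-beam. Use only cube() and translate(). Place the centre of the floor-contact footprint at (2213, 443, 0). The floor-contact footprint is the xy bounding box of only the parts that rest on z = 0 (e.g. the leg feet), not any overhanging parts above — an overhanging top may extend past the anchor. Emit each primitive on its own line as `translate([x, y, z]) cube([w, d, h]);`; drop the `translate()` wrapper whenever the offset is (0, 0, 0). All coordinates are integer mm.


translate([228, 311, 0]) cube([3970, 264, 13]);
translate([228, 436, 13]) cube([3970, 14, 409]);
translate([228, 311, 422]) cube([3970, 264, 13]);
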